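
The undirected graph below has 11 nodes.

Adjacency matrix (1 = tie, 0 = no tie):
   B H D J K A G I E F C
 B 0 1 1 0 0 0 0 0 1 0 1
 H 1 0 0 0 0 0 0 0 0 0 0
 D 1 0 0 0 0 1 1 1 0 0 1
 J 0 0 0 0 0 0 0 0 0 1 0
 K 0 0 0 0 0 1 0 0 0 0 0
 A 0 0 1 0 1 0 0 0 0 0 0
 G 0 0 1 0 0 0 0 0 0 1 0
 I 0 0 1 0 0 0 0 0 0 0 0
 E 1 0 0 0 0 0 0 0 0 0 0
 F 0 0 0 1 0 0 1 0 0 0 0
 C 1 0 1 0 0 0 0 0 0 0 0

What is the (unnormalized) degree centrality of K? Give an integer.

K is directly tied to A. That is 1 neighbor, so the degree of K is 1.

1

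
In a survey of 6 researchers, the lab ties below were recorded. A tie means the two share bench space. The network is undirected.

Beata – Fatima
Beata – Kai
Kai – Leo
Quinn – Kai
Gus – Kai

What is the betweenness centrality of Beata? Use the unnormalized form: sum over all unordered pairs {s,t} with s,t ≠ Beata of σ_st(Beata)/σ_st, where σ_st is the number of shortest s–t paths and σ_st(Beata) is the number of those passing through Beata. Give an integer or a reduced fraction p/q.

Pairs whose geodesics pass through Beata — Quinn–Fatima: 1; Fatima–Gus: 1; Fatima–Kai: 1; Fatima–Leo: 1.
All other pairs contribute 0.
Summing the contributions gives betweenness(Beata) = 4.

4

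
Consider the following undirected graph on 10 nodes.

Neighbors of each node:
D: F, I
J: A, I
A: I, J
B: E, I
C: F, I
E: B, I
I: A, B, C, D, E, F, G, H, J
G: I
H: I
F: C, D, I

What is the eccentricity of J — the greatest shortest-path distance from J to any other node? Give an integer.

Distances from J: A:1, B:2, C:2, D:2, E:2, F:2, G:2, H:2, I:1.
The largest is 2 (to H, F, G, B, D, C, and E), so the eccentricity of J is 2.

2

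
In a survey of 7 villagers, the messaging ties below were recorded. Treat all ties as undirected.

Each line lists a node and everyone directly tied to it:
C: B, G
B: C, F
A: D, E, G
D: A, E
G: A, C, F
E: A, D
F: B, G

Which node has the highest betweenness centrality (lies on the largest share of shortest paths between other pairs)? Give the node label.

Unnormalized betweenness of each node: A:8, B:1/2, C:2, D:0, E:0, F:2, G:19/2.
G has the largest value, 19/2, making it the main broker — the node through which the most shortest paths run.

G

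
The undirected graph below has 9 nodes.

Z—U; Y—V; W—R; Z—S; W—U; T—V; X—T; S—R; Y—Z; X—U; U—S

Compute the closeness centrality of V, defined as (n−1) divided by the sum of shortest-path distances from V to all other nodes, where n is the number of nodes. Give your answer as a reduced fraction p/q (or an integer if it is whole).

2/5

Distances from V: R:4, S:3, T:1, U:3, W:4, X:2, Y:1, Z:2. Sum = 20.
n = 9, so closeness = 8/20 = 2/5.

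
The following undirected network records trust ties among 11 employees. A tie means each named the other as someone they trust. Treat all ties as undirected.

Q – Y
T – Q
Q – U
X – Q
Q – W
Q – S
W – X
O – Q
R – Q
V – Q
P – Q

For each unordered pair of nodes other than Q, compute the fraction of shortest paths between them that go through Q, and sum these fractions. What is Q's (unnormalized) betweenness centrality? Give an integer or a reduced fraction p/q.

Pairs whose geodesics pass through Q — U–O: 1; U–T: 1; U–W: 1; U–S: 1; U–P: 1; U–V: 1; U–X: 1; U–R: 1; U–Y: 1; O–T: 1; O–W: 1; O–S: 1; O–P: 1; O–V: 1 … (+30 more pairs).
All other pairs contribute 0.
Summing the contributions gives betweenness(Q) = 44.

44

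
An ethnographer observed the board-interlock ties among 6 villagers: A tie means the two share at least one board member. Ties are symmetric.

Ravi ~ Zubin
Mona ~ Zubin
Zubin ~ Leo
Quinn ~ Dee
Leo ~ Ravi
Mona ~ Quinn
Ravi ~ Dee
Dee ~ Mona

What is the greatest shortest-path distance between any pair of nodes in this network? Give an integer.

Eccentricity of each node (its greatest distance to any other): Dee:2, Leo:3, Mona:2, Quinn:3, Ravi:2, Zubin:2.
The maximum eccentricity is 3, realized for instance by the pair Quinn–Leo via Quinn – Mona – Zubin – Leo. So the diameter is 3.

3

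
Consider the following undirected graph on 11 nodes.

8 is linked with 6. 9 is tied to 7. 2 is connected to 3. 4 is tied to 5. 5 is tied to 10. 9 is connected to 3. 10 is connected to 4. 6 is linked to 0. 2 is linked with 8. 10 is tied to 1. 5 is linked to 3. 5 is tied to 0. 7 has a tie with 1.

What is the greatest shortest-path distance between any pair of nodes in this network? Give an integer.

5

Eccentricity of each node (its greatest distance to any other): 0:4, 1:5, 2:4, 3:3, 4:4, 5:3, 6:5, 7:5, 8:5, 9:4, 10:4.
The maximum eccentricity is 5, realized for instance by the pair 1–8 via 1 – 10 – 5 – 0 – 6 – 8. So the diameter is 5.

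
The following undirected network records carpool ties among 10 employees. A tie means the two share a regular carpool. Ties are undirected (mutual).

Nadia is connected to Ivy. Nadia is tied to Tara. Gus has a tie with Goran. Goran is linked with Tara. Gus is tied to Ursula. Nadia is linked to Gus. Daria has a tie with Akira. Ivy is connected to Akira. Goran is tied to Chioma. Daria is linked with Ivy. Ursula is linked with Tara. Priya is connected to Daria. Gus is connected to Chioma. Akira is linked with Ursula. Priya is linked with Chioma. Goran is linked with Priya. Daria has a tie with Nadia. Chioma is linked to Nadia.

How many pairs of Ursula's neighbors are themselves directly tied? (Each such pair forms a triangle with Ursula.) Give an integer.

Ursula's neighbors are Akira, Gus, and Tara, but none of them are tied to each other, so no triangle contains Ursula.

0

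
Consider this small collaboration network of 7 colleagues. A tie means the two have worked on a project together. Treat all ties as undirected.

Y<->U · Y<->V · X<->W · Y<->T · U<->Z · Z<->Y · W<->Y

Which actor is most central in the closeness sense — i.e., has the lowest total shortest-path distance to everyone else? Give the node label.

Y

Farness (sum of distances to all others) for each node — T:12, U:11, V:12, W:10, X:15, Y:7, Z:11.
The smallest farness is 7, for Y, so Y has the highest closeness.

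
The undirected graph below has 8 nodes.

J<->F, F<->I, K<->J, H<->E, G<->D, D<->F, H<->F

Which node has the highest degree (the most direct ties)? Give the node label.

F

Degrees — D:2, E:1, F:4, G:1, H:2, I:1, J:2, K:1.
The maximum is 4, attained only by F.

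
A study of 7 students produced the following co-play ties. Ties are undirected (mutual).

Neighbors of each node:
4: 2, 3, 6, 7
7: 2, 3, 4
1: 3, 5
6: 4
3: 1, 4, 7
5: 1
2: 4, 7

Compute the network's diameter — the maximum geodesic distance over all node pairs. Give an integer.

4

Eccentricity of each node (its greatest distance to any other): 1:3, 2:4, 3:2, 4:3, 5:4, 6:4, 7:3.
The maximum eccentricity is 4, realized for instance by the pair 6–5 via 6 – 4 – 3 – 1 – 5. So the diameter is 4.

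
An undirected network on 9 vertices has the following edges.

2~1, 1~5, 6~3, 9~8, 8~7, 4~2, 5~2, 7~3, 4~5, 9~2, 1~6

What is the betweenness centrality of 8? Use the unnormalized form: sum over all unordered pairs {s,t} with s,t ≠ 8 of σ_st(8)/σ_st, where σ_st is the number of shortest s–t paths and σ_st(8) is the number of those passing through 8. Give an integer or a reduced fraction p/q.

Pairs whose geodesics pass through 8 — 5–7: 1/2; 4–7: 1; 2–7: 1; 9–7: 1; 9–3: 1.
All other pairs contribute 0.
Summing the contributions gives betweenness(8) = 9/2.

9/2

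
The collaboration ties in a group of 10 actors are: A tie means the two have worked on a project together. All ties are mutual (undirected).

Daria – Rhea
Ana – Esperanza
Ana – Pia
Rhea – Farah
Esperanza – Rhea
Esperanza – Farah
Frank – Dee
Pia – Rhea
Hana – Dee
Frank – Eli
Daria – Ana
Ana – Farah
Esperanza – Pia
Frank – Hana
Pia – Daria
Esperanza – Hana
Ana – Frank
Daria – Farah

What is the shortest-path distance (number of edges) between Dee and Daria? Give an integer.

3

One shortest route is Dee – Frank – Ana – Daria, which uses 3 edges, and at distance 2 from Dee we only reach {Ana, Eli, Esperanza}, which does not include Daria. So d(Dee,Daria) = 3.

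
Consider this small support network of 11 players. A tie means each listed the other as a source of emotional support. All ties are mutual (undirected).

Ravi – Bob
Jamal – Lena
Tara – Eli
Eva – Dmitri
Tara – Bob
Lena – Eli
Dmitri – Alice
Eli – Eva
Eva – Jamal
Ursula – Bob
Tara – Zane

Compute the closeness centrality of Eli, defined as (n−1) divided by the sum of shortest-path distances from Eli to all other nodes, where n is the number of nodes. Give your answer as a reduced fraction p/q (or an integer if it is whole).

Distances from Eli: Alice:3, Bob:2, Dmitri:2, Eva:1, Jamal:2, Lena:1, Ravi:3, Tara:1, Ursula:3, Zane:2. Sum = 20.
n = 11, so closeness = 10/20 = 1/2.

1/2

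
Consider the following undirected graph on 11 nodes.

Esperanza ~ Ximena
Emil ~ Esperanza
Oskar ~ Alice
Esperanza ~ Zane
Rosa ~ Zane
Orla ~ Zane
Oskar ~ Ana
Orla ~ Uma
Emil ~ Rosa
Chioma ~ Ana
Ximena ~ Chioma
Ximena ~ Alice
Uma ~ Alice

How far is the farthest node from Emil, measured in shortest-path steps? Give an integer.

Distances from Emil: Alice:3, Ana:4, Chioma:3, Esperanza:1, Orla:3, Oskar:4, Rosa:1, Uma:4, Ximena:2, Zane:2.
The largest is 4 (to Uma, Oskar, and Ana), so the eccentricity of Emil is 4.

4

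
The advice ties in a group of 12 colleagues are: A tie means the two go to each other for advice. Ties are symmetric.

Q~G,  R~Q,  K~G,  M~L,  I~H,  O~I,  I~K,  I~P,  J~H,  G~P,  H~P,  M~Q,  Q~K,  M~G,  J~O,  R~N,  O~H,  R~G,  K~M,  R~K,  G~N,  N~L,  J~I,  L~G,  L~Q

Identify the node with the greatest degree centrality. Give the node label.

G

Degrees — G:7, H:4, I:5, J:3, K:5, L:4, M:4, N:3, O:3, P:3, Q:5, R:4.
The maximum is 7, attained only by G.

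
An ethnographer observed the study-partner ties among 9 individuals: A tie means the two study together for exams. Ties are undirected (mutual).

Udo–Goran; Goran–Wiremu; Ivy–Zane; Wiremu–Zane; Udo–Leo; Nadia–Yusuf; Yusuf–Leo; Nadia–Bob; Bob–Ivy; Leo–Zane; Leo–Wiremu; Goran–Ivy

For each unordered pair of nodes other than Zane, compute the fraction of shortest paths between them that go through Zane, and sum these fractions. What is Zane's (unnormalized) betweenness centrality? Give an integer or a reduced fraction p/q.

3

Pairs whose geodesics pass through Zane — Yusuf–Ivy: 1/2; Leo–Ivy: 1; Leo–Bob: 1/2; Wiremu–Ivy: 1/2; Wiremu–Bob: 1/2.
All other pairs contribute 0.
Summing the contributions gives betweenness(Zane) = 3.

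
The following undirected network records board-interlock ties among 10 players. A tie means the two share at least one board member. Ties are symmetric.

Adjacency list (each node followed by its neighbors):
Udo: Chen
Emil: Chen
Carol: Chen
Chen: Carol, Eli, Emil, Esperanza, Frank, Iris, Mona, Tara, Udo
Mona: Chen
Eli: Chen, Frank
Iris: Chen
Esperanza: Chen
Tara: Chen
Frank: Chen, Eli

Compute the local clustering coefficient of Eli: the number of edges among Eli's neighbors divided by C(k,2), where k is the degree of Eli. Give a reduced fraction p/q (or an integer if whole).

1

Eli's neighbors: Chen and Frank (k = 2).
Possible neighbor pairs: C(2,2) = 1. Edges among them: Chen–Frank → e = 1.
Clustering(Eli) = 1/1.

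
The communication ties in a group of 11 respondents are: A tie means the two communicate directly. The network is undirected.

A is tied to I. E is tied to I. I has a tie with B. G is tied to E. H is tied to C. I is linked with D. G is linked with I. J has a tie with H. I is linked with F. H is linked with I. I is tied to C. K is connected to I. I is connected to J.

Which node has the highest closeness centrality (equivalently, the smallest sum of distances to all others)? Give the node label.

I

Farness (sum of distances to all others) for each node — A:19, B:19, C:18, D:19, E:18, F:19, G:18, H:17, I:10, J:18, K:19.
The smallest farness is 10, for I, so I has the highest closeness.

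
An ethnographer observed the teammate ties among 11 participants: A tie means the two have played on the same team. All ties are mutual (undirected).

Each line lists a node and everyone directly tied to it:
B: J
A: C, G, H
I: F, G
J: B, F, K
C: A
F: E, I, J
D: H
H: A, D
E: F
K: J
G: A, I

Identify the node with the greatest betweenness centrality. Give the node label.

F

Unnormalized betweenness of each node: A:23, B:0, C:0, D:0, E:0, F:27, G:24, H:9, I:25, J:17, K:0.
F has the largest value, 27, making it the main broker — the node through which the most shortest paths run.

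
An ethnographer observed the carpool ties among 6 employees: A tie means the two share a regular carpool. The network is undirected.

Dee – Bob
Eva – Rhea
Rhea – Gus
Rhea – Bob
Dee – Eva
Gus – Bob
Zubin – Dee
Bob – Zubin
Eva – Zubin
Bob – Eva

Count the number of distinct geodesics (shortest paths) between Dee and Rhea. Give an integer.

The shortest distance is 2. The length-2 paths are: Dee–Eva–Rhea; Dee–Bob–Rhea.
That gives 2 distinct shortest paths.

2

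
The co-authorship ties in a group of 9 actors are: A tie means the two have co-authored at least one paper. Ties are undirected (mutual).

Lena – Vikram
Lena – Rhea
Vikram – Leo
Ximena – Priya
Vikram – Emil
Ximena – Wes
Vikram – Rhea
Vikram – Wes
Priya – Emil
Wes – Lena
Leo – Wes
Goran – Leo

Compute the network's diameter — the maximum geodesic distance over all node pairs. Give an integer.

Eccentricity of each node (its greatest distance to any other): Emil:3, Goran:4, Lena:3, Leo:3, Priya:4, Rhea:3, Vikram:2, Wes:2, Ximena:3.
The maximum eccentricity is 4, realized for instance by the pair Priya–Goran via Priya – Ximena – Wes – Leo – Goran. So the diameter is 4.

4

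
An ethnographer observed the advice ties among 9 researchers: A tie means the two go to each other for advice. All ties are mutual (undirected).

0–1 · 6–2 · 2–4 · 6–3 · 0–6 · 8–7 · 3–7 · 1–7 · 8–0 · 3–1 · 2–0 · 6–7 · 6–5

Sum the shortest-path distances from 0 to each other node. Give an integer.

Distances from 0: 1:1, 2:1, 3:2, 4:2, 5:2, 6:1, 7:2, 8:1.
Sum = 1 + 1 + 2 + 2 + 2 + 1 + 2 + 1 = 12.

12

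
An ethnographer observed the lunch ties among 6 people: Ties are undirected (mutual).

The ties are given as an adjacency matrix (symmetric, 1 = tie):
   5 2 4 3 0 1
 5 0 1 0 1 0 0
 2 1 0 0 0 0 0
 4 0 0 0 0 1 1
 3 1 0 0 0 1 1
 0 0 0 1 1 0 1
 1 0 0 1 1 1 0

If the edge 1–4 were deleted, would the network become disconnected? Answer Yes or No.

Even without that edge, 1 still reaches 4 via 1 – 0 – 4, so the network stays connected. Not a bridge.

No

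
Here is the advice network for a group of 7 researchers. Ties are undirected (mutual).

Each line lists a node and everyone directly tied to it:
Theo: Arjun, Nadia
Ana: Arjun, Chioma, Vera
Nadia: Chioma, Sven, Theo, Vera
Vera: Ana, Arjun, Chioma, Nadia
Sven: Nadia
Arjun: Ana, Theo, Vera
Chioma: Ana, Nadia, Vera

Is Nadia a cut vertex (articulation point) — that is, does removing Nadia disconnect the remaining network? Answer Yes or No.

Removing Nadia leaves {Ana, Arjun, Chioma, Theo, and Vera} with no path to {Sven}, so the network splits into 2 components. Nadia is a cut vertex.

Yes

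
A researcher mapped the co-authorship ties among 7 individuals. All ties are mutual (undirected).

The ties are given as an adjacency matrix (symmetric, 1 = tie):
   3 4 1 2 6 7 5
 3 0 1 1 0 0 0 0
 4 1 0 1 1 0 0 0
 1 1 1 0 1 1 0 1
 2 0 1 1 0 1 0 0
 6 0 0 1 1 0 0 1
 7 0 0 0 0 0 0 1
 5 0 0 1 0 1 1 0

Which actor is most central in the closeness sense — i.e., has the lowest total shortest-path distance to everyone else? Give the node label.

Farness (sum of distances to all others) for each node — 1:7, 2:10, 3:11, 4:10, 5:9, 6:9, 7:14.
The smallest farness is 7, for 1, so 1 has the highest closeness.

1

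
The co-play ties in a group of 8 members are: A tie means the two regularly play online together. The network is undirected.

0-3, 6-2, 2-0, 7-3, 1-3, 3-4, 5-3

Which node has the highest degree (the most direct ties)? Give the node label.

Degrees — 0:2, 1:1, 2:2, 3:5, 4:1, 5:1, 6:1, 7:1.
The maximum is 5, attained only by 3.

3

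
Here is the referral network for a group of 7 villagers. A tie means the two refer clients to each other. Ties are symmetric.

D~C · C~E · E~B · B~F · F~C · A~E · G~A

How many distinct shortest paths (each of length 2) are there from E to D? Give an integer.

The shortest distance is 2, and the only length-2 path is E–C–D. So there is exactly 1 shortest path.

1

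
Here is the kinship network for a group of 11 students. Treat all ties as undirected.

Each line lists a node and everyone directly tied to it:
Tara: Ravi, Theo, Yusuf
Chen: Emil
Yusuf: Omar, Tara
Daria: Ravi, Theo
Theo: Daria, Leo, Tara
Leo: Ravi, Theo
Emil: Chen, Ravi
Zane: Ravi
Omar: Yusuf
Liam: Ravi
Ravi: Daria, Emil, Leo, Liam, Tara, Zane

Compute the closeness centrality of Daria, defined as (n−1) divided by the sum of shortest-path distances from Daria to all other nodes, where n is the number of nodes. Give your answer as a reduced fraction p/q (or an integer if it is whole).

Distances from Daria: Chen:3, Emil:2, Leo:2, Liam:2, Omar:4, Ravi:1, Tara:2, Theo:1, Yusuf:3, Zane:2. Sum = 22.
n = 11, so closeness = 10/22 = 5/11.

5/11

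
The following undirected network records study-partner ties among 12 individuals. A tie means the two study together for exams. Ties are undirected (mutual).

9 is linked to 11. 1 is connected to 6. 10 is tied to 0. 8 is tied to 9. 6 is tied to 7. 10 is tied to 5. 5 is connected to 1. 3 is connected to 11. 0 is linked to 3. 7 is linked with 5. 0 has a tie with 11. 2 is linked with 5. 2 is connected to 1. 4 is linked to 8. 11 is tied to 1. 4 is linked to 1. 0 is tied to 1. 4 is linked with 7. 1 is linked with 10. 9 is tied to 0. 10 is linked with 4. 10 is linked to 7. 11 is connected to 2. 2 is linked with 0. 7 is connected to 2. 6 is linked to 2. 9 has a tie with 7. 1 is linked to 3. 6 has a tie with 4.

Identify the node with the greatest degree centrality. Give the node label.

Degrees — 0:6, 1:8, 2:6, 3:3, 4:5, 5:4, 6:4, 7:6, 8:2, 9:4, 10:5, 11:5.
The maximum is 8, attained only by 1.

1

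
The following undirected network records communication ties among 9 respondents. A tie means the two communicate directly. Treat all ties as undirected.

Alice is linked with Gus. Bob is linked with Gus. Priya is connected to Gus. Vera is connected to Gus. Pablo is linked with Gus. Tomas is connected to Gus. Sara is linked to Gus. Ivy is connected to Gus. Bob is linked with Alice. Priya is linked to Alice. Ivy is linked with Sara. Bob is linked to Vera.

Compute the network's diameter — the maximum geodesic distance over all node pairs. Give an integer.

Eccentricity of each node (its greatest distance to any other): Alice:2, Bob:2, Gus:1, Ivy:2, Pablo:2, Priya:2, Sara:2, Tomas:2, Vera:2.
The maximum eccentricity is 2, realized for instance by the pair Sara–Priya via Sara – Gus – Priya. So the diameter is 2.

2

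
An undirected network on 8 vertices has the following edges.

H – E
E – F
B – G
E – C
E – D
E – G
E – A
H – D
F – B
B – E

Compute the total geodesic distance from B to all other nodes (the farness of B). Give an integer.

11

Distances from B: A:2, C:2, D:2, E:1, F:1, G:1, H:2.
Sum = 2 + 2 + 2 + 1 + 1 + 1 + 2 = 11.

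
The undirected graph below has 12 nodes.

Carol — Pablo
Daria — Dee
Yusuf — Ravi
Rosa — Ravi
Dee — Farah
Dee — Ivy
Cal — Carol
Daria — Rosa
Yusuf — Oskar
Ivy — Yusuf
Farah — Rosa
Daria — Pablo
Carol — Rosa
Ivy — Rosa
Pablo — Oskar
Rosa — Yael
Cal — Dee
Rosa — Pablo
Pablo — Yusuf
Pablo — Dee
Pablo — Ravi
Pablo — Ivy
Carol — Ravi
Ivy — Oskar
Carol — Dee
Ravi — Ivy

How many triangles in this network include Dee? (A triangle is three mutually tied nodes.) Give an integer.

4

Dee's neighbors: Cal, Carol, Daria, Farah, Ivy, and Pablo.
Neighbor pairs that are themselves tied: Dee–Cal–Carol; Dee–Carol–Pablo; Dee–Daria–Pablo; Dee–Ivy–Pablo. Each forms one triangle with Dee, for 4 in total.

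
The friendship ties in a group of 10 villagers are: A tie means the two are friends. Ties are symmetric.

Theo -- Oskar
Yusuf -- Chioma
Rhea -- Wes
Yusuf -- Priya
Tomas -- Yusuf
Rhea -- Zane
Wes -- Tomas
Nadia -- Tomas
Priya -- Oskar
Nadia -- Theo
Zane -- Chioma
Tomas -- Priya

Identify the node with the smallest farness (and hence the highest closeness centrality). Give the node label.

Farness (sum of distances to all others) for each node — Chioma:21, Nadia:20, Oskar:22, Priya:17, Rhea:23, Theo:25, Tomas:15, Wes:19, Yusuf:17, Zane:25.
The smallest farness is 15, for Tomas, so Tomas has the highest closeness.

Tomas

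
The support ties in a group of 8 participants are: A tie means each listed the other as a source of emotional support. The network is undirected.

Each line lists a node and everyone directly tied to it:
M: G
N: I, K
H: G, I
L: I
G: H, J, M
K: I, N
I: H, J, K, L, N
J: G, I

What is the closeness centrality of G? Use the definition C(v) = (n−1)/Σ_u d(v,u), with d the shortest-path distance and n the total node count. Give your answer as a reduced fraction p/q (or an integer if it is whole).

1/2

Distances from G: H:1, I:2, J:1, K:3, L:3, M:1, N:3. Sum = 14.
n = 8, so closeness = 7/14 = 1/2.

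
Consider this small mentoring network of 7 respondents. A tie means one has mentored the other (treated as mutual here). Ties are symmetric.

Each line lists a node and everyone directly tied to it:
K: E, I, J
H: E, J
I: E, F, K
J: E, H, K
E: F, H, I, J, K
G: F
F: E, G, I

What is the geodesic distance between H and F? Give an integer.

One shortest route is H – E – F, which uses 2 edges, and H and F are not directly tied, so nothing shorter exists. So d(H,F) = 2.

2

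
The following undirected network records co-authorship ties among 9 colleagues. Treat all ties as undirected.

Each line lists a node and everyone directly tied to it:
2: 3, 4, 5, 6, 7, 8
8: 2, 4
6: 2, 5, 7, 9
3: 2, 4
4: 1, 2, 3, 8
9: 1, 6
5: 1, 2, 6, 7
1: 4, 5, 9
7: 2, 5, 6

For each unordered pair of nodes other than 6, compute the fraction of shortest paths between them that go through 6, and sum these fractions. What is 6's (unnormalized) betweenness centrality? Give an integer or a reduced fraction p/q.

Pairs whose geodesics pass through 6 — 2–9: 1; 3–9: 1/2; 9–8: 1/2; 9–7: 1; 9–5: 1/2.
All other pairs contribute 0.
Summing the contributions gives betweenness(6) = 7/2.

7/2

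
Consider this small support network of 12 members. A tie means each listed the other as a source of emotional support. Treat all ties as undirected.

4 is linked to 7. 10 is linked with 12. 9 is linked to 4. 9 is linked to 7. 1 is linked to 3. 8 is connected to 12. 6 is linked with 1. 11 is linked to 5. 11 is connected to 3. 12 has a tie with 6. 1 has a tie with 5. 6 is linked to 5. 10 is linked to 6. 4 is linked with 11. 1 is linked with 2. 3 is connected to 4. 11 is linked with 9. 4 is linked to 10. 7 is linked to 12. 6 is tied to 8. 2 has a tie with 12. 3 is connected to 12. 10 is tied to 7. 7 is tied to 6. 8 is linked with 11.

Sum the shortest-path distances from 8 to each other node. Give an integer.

Distances from 8: 1:2, 2:2, 3:2, 4:2, 5:2, 6:1, 7:2, 9:2, 10:2, 11:1, 12:1.
Sum = 2 + 2 + 2 + 2 + 2 + 1 + 2 + 2 + 2 + 1 + 1 = 19.

19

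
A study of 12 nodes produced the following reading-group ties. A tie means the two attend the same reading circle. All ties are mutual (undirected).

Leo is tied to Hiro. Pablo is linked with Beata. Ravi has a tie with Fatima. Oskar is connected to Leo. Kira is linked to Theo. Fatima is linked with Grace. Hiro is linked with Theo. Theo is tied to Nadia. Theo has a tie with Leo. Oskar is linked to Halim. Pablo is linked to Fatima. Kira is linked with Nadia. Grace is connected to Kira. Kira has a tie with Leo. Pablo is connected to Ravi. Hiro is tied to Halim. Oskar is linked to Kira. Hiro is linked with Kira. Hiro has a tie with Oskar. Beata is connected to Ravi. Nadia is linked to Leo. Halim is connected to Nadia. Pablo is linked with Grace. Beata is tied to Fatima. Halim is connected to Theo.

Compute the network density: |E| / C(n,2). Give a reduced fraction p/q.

There are 25 edges and 12 nodes, so the maximum possible is C(12,2) = 66.
Density = 25/66.

25/66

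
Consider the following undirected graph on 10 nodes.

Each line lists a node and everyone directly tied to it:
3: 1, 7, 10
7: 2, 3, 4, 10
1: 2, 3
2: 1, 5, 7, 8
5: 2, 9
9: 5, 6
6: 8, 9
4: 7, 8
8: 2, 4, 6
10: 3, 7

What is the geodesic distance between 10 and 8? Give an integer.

One shortest route is 10 – 7 – 2 – 8, which uses 3 edges, and at distance 2 from 10 we only reach {1, 2, 4}, which does not include 8. So d(10,8) = 3.

3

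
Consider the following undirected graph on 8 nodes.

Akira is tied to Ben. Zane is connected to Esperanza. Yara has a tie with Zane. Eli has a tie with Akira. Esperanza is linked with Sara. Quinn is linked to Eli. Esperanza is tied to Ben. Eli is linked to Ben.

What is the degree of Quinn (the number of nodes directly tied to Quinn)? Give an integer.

Quinn is directly tied to Eli. That is 1 neighbor, so the degree of Quinn is 1.

1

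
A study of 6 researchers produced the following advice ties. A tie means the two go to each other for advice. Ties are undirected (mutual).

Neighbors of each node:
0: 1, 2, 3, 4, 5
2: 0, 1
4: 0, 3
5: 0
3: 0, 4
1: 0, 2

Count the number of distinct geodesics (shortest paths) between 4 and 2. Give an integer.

1

The shortest distance is 2, and the only length-2 path is 4–0–2. So there is exactly 1 shortest path.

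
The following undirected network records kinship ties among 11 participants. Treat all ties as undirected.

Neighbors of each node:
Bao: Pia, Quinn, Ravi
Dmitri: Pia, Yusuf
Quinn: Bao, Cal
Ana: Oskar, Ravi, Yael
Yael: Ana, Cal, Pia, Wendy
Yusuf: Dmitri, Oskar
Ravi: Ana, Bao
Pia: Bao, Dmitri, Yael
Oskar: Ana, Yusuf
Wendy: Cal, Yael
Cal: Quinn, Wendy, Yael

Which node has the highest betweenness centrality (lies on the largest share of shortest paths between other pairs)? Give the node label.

Yael

Unnormalized betweenness of each node: Ana:23/2, Bao:15/2, Cal:7/2, Dmitri:5, Oskar:4, Pia:23/2, Quinn:2, Ravi:3, Wendy:0, Yael:15, Yusuf:2.
Yael has the largest value, 15, making it the main broker — the node through which the most shortest paths run.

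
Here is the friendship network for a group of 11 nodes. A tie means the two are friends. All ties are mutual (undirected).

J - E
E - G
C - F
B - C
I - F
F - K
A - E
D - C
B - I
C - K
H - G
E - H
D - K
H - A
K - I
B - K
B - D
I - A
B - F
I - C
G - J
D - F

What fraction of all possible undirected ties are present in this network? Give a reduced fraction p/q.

There are 22 edges and 11 nodes, so the maximum possible is C(11,2) = 55.
Density = 22/55 = 2/5.

2/5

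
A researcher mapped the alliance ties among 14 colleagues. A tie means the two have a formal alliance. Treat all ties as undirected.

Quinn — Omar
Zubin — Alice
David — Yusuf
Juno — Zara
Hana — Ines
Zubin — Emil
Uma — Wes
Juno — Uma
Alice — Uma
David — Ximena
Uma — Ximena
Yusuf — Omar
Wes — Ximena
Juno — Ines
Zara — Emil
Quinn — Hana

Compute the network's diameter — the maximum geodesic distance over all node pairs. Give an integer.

Eccentricity of each node (its greatest distance to any other): Alice:5, David:5, Emil:6, Hana:5, Ines:4, Juno:4, Omar:6, Quinn:6, Uma:4, Wes:5, Ximena:4, Yusuf:6, Zara:5, Zubin:6.
The maximum eccentricity is 6, realized for instance by the pair Quinn–Zubin via Quinn – Hana – Ines – Juno – Zara – Emil – Zubin. So the diameter is 6.

6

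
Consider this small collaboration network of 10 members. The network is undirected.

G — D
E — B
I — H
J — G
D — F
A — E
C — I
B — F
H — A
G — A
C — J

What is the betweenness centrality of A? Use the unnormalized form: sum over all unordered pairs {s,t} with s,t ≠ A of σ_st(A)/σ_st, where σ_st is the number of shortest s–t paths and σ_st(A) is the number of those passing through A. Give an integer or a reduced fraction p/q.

43/3

Pairs whose geodesics pass through A — I–G: 1/2; I–D: 1/2; I–F: 2/3; I–B: 1; I–E: 1; C–B: 2/3; C–E: 2/2; J–B: 1/2; J–E: 1; J–H: 1/2; G–B: 1/2; G–E: 1; G–H: 1; D–E: 1/2 … (+4 more pairs).
All other pairs contribute 0.
Summing the contributions gives betweenness(A) = 43/3.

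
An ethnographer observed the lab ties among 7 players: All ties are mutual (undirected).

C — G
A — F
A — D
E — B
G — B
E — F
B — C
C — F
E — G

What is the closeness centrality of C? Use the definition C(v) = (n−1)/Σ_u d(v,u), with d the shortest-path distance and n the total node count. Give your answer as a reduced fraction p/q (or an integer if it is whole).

3/5

Distances from C: A:2, B:1, D:3, E:2, F:1, G:1. Sum = 10.
n = 7, so closeness = 6/10 = 3/5.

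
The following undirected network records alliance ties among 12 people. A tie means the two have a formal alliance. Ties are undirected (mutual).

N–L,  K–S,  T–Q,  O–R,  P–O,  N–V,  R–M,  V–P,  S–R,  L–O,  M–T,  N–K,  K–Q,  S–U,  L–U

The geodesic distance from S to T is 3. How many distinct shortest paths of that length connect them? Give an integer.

2

The shortest distance is 3. The length-3 paths are: S–R–M–T; S–K–Q–T.
That gives 2 distinct shortest paths.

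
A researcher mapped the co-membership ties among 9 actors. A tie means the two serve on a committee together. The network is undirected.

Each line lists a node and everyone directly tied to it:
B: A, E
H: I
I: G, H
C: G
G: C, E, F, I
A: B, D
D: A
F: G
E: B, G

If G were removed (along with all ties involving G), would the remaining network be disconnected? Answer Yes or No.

Removing G leaves {H and I} with no path to {A, B, D, and E}, so the network splits into 4 components. G is a cut vertex.

Yes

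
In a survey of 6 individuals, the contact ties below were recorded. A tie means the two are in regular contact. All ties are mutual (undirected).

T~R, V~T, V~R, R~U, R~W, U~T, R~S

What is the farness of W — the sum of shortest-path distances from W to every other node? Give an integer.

Distances from W: R:1, S:2, T:2, U:2, V:2.
Sum = 1 + 2 + 2 + 2 + 2 = 9.

9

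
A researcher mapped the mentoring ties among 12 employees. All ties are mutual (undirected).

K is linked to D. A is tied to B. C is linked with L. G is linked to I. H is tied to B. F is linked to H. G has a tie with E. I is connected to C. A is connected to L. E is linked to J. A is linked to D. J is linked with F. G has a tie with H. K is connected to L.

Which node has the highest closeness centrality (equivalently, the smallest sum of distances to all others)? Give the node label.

H

Farness (sum of distances to all others) for each node — A:26, B:25, C:28, D:34, E:32, F:31, G:25, H:24, I:27, J:36, K:36, L:28.
The smallest farness is 24, for H, so H has the highest closeness.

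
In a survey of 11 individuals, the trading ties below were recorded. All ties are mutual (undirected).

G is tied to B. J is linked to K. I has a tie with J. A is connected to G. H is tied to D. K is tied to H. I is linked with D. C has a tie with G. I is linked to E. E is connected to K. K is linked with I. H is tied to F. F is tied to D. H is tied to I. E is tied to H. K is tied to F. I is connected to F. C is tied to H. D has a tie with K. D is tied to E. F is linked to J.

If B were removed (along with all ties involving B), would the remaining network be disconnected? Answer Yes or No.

No

Even without B, every remaining node can still reach every other (the residual graph is connected), so B is not a cut vertex.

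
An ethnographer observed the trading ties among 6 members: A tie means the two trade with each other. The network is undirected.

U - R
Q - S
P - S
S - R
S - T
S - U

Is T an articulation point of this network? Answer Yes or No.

No

Even without T, every remaining node can still reach every other (the residual graph is connected), so T is not a cut vertex.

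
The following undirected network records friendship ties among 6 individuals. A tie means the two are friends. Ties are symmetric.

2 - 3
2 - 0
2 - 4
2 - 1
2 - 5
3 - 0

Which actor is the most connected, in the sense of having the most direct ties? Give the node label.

2

Degrees — 0:2, 1:1, 2:5, 3:2, 4:1, 5:1.
The maximum is 5, attained only by 2.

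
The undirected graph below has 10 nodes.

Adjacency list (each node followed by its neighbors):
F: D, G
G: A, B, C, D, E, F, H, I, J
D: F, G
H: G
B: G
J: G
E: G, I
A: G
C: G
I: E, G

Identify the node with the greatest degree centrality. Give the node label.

G

Degrees — A:1, B:1, C:1, D:2, E:2, F:2, G:9, H:1, I:2, J:1.
The maximum is 9, attained only by G.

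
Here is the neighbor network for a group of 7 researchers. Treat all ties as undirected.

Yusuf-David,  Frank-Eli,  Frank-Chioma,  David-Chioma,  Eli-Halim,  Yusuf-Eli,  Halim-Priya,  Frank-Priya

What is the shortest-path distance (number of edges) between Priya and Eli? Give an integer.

One shortest route is Priya – Frank – Eli, which uses 2 edges, and Priya and Eli are not directly tied, so nothing shorter exists. So d(Priya,Eli) = 2.

2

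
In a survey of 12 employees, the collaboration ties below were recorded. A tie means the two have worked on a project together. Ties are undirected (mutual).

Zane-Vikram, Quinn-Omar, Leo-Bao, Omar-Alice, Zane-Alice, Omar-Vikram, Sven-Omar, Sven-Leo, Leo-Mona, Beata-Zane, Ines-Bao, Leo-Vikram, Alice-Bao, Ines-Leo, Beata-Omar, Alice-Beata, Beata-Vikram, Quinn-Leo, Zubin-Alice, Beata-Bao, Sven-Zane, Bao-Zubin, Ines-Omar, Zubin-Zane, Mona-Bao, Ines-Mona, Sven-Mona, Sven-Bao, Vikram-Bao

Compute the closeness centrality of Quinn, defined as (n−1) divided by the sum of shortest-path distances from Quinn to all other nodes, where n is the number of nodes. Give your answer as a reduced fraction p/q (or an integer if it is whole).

1/2

Distances from Quinn: Alice:2, Bao:2, Beata:2, Ines:2, Leo:1, Mona:2, Omar:1, Sven:2, Vikram:2, Zane:3, Zubin:3. Sum = 22.
n = 12, so closeness = 11/22 = 1/2.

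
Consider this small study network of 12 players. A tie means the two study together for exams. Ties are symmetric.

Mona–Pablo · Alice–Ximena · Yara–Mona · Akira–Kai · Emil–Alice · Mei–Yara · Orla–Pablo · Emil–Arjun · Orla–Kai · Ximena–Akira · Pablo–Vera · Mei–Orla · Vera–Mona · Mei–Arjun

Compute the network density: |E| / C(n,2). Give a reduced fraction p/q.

7/33

There are 14 edges and 12 nodes, so the maximum possible is C(12,2) = 66.
Density = 14/66 = 7/33.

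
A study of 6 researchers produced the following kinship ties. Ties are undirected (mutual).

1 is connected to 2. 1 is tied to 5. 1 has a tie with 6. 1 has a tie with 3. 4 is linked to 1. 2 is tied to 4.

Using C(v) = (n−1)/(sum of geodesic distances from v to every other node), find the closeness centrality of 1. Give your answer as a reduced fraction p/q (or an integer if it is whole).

1

Distances from 1: 2:1, 3:1, 4:1, 5:1, 6:1. Sum = 5.
n = 6, so closeness = 5/5 = 1.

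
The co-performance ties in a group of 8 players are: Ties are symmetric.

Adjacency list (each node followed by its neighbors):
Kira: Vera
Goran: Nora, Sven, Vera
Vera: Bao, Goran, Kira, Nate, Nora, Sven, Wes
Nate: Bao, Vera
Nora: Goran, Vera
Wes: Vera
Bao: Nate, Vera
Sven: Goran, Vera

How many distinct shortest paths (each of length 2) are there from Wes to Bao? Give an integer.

1

The shortest distance is 2, and the only length-2 path is Wes–Vera–Bao. So there is exactly 1 shortest path.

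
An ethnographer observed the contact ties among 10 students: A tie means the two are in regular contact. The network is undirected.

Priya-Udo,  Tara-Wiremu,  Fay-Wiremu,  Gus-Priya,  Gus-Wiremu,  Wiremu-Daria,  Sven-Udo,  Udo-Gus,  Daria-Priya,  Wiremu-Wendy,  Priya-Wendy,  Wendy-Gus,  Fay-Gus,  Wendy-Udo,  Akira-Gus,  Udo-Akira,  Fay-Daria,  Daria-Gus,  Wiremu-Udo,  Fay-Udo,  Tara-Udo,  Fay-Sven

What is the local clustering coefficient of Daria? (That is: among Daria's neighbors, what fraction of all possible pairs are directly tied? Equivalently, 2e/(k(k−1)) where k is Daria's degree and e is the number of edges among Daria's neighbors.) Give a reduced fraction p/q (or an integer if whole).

Daria's neighbors: Fay, Gus, Priya, and Wiremu (k = 4).
Possible neighbor pairs: C(4,2) = 6. Edges among them: Fay–Gus, Fay–Wiremu, Gus–Priya, Gus–Wiremu → e = 4.
Clustering(Daria) = 4/6 = 2/3.

2/3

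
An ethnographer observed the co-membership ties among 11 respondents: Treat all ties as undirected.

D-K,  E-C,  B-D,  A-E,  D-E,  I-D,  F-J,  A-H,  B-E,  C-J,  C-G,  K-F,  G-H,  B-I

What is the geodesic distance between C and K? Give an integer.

One shortest route is C – E – D – K, which uses 3 edges, and at distance 2 from C we only reach {A, B, D, F, H}, which does not include K. So d(C,K) = 3.

3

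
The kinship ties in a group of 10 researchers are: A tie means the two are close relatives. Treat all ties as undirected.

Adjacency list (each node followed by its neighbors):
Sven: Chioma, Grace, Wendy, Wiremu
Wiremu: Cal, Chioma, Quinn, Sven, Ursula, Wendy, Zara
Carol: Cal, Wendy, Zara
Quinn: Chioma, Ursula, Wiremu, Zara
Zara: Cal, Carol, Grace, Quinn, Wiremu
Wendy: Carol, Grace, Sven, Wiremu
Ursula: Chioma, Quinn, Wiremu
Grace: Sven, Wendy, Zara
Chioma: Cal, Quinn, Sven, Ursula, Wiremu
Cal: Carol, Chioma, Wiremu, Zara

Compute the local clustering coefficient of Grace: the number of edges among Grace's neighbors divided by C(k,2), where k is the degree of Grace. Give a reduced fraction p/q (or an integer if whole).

Grace's neighbors: Sven, Wendy, and Zara (k = 3).
Possible neighbor pairs: C(3,2) = 3. Edges among them: Sven–Wendy → e = 1.
Clustering(Grace) = 1/3.

1/3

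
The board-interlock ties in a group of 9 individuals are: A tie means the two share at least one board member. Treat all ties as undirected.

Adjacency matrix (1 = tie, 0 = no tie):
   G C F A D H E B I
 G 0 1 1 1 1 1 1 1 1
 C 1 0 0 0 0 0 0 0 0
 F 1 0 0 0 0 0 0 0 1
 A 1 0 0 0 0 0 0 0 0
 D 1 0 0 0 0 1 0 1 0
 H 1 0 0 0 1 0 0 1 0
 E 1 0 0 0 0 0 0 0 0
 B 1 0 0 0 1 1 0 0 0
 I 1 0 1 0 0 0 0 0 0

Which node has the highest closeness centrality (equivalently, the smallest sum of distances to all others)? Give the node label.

G

Farness (sum of distances to all others) for each node — A:15, B:13, C:15, D:13, E:15, F:14, G:8, H:13, I:14.
The smallest farness is 8, for G, so G has the highest closeness.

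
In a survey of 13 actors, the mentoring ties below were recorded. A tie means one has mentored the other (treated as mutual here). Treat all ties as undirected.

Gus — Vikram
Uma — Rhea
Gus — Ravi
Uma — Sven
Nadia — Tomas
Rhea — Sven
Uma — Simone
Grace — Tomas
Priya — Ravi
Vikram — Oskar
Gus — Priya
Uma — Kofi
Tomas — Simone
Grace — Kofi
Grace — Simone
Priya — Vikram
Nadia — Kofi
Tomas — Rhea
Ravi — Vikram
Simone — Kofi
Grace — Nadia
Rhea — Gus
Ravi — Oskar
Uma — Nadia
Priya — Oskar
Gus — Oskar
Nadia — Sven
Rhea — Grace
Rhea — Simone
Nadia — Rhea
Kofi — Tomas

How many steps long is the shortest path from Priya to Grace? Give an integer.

One shortest route is Priya – Gus – Rhea – Grace, which uses 3 edges, and at distance 2 from Priya we only reach {Rhea}, which does not include Grace. So d(Priya,Grace) = 3.

3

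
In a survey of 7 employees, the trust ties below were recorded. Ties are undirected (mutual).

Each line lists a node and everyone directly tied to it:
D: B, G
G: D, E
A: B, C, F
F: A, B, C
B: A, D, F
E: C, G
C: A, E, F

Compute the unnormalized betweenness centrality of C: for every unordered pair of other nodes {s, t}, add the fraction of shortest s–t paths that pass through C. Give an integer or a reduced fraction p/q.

Pairs whose geodesics pass through C — E–B: 2/3; E–F: 1; E–A: 1; G–F: 1/2; G–A: 1/2.
All other pairs contribute 0.
Summing the contributions gives betweenness(C) = 11/3.

11/3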